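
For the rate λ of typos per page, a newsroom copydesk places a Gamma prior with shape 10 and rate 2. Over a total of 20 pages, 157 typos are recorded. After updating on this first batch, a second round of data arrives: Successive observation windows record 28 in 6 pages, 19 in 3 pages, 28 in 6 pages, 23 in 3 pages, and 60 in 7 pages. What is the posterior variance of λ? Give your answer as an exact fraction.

325/2209

Total count 157 over total exposure 20 pages.
After the first batch: Gamma(10 + 157, 2 + 20) = Gamma(167, 22).
Total count: 28 + 19 + 28 + 23 + 60 = 158.
Total exposure: 6 + 3 + 6 + 3 + 7 = 25 pages.
After the second batch: Gamma(167 + 158, 22 + 25) = Gamma(325, 47).
Posterior variance = α'/β'² = 325/2209.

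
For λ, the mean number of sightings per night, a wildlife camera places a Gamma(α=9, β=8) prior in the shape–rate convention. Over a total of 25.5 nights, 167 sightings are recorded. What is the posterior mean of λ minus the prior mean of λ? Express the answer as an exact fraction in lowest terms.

2213/536

Total count 167 over total exposure 25.5 nights.
Conjugate update: add total count to the shape and total exposure to the rate, giving Gamma(176, 67/2).
Posterior mean = 176/(67/2) = 352/67; prior mean = 9/8 = 9/8. Difference = 352/67 − 9/8 = 2213/536.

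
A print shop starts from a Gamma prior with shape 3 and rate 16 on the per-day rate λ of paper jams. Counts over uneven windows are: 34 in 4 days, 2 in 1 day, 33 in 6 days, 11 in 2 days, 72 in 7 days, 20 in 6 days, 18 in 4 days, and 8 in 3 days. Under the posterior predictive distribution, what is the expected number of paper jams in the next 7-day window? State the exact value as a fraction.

Total count: 34 + 2 + 33 + 11 + 72 + 20 + 18 + 8 = 198.
Total exposure: 4 + 1 + 6 + 2 + 7 + 6 + 4 + 3 = 33 days.
Conjugate update: add total count to the shape and total exposure to the rate, giving Gamma(201, 49).
Predictive mean over a 7-day window = T·E[λ|data] = 7·201/49 = 201/7.

201/7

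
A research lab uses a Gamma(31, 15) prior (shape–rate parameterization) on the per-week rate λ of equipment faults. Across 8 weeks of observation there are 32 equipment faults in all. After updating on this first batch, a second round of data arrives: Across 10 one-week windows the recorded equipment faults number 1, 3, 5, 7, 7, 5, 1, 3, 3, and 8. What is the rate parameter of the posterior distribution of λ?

Total count 32 over total exposure 8 weeks.
After the first batch: Gamma(31 + 32, 15 + 8) = Gamma(63, 23).
Total count: 1 + 3 + 5 + 7 + 7 + 5 + 1 + 3 + 3 + 8 = 43.
Total exposure: 10 weeks.
After the second batch: Gamma(63 + 43, 23 + 10) = Gamma(106, 33).

33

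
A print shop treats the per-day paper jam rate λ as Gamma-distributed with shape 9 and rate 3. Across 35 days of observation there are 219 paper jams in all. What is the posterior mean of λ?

6

Total count 219 over total exposure 35 days.
The Gamma prior is conjugate for the Poisson rate, so λ | data ~ Gamma(9+219, 3+35) = Gamma(228, 38).
Posterior mean = α'/β' = 228/38 = 6.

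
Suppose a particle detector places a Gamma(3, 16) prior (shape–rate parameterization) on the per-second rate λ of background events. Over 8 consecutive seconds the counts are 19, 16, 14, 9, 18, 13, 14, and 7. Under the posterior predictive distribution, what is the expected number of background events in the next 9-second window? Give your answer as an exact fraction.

Total count: 19 + 16 + 14 + 9 + 18 + 13 + 14 + 7 = 110.
Total exposure: 8 seconds.
By Gamma–Poisson conjugacy, the posterior is Gamma(α + Σx, β + Σt) = Gamma(3 + 110, 16 + 8) = Gamma(113, 24).
Predictive mean over a 9-second window = T·E[λ|data] = 9·113/24 = 339/8.

339/8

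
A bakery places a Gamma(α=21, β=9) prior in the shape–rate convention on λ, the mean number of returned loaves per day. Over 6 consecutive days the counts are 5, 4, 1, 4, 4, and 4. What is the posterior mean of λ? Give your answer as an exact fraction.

43/15

Total count: 5 + 4 + 1 + 4 + 4 + 4 = 22.
Total exposure: 6 days.
The Gamma prior is conjugate for the Poisson rate, so λ | data ~ Gamma(21+22, 9+6) = Gamma(43, 15).
Posterior mean = α'/β' = 43/15.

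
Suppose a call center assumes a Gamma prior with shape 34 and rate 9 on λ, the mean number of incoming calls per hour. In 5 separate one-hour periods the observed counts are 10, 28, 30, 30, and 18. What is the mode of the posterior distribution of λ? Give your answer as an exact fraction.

Total count: 10 + 28 + 30 + 30 + 18 = 116.
Total exposure: 5 hours.
The Gamma prior is conjugate for the Poisson rate, so λ | data ~ Gamma(34+116, 9+5) = Gamma(150, 14).
Posterior mode = (α'−1)/β' = 149/14.

149/14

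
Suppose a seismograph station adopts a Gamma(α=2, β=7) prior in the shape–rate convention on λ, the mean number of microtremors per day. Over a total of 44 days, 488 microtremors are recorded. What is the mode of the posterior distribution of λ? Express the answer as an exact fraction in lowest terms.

163/17

Total count 488 over total exposure 44 days.
Conjugate update: add total count to the shape and total exposure to the rate, giving Gamma(490, 51).
Posterior mode = (α'−1)/β' = 489/51 = 163/17.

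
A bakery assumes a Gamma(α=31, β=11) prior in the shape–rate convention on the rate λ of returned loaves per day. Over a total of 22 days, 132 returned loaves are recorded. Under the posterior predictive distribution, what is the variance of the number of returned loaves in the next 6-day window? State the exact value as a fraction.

Total count 132 over total exposure 22 days.
By Gamma–Poisson conjugacy, the posterior is Gamma(α + Σx, β + Σt) = Gamma(31 + 132, 11 + 22) = Gamma(163, 33).
The posterior predictive for a window of length T is Negative Binomial with variance T·α'·(β'+T)/β'² = 6·163·39/1089 = 4238/121.

4238/121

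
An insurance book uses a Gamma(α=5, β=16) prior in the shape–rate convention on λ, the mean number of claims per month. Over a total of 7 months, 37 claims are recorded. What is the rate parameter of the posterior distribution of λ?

23

Total count 37 over total exposure 7 months.
The Gamma prior is conjugate for the Poisson rate, so λ | data ~ Gamma(5+37, 16+7) = Gamma(42, 23).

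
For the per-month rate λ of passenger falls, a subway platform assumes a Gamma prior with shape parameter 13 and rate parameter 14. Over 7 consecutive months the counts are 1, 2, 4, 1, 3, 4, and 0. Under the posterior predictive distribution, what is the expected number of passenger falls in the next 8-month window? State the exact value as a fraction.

32/3

Total count: 1 + 2 + 4 + 1 + 3 + 4 + 0 = 15.
Total exposure: 7 months.
By Gamma–Poisson conjugacy, the posterior is Gamma(α + Σx, β + Σt) = Gamma(13 + 15, 14 + 7) = Gamma(28, 21).
Predictive mean over an 8-month window = T·E[λ|data] = 8·28/21 = 32/3.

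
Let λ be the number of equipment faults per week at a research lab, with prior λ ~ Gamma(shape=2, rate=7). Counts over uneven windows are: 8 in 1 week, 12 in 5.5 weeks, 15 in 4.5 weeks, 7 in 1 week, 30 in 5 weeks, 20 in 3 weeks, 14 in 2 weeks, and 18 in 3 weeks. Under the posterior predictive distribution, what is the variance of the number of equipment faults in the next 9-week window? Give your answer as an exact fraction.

23247/512

Total count: 8 + 12 + 15 + 7 + 30 + 20 + 14 + 18 = 124.
Total exposure: 1 + 5.5 + 4.5 + 1 + 5 + 3 + 2 + 3 = 25 weeks.
Gamma(α, β) with Poisson data over total exposure Σt gives posterior Gamma(α+Σx, β+Σt) = Gamma(126, 32).
The posterior predictive for a window of length T is Negative Binomial with variance T·α'·(β'+T)/β'² = 9·126·41/1024 = 23247/512.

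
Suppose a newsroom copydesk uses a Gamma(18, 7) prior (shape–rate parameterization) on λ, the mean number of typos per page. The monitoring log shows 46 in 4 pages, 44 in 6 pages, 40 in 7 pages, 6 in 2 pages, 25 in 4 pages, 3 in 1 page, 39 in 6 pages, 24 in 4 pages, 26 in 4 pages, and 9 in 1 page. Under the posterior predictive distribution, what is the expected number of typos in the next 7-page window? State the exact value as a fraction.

Total count: 46 + 44 + 40 + 6 + 25 + 3 + 39 + 24 + 26 + 9 = 262.
Total exposure: 4 + 6 + 7 + 2 + 4 + 1 + 6 + 4 + 4 + 1 = 39 pages.
Posterior: α' = 18 + 262 = 280, β' = 7 + 39 = 46.
Predictive mean over a 7-page window = T·E[λ|data] = 7·280/46 = 980/23.

980/23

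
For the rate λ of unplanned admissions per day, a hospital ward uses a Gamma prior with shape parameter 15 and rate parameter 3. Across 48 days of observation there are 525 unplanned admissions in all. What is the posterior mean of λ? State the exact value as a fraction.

Total count 525 over total exposure 48 days.
Gamma(α, β) with Poisson data over total exposure Σt gives posterior Gamma(α+Σx, β+Σt) = Gamma(540, 51).
Posterior mean = α'/β' = 540/51 = 180/17.

180/17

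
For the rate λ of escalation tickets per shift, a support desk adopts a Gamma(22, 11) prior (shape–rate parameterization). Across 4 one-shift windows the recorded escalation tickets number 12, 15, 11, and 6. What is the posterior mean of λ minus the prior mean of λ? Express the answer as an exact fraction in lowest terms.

12/5

Total count: 12 + 15 + 11 + 6 = 44.
Total exposure: 4 shifts.
The Gamma prior is conjugate for the Poisson rate, so λ | data ~ Gamma(22+44, 11+4) = Gamma(66, 15).
Posterior mean = 66/15 = 22/5; prior mean = 22/11 = 2. Difference = 22/5 − 2 = 12/5.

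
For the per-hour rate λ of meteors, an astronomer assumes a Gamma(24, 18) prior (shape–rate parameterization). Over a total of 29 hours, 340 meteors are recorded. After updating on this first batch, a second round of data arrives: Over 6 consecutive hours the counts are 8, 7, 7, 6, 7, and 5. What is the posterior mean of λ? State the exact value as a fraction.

404/53

Total count 340 over total exposure 29 hours.
After the first batch: Gamma(24 + 340, 18 + 29) = Gamma(364, 47).
Total count: 8 + 7 + 7 + 6 + 7 + 5 = 40.
Total exposure: 6 hours.
After the second batch: Gamma(364 + 40, 47 + 6) = Gamma(404, 53).
Posterior mean = α'/β' = 404/53.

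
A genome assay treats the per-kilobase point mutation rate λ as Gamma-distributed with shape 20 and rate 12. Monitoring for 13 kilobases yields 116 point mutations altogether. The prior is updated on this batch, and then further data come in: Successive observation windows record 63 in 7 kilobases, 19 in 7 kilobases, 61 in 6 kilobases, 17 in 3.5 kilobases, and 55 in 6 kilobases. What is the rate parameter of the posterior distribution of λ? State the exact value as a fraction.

109/2

Total count 116 over total exposure 13 kilobases.
After the first batch: Gamma(20 + 116, 12 + 13) = Gamma(136, 25).
Total count: 63 + 19 + 61 + 17 + 55 = 215.
Total exposure: 7 + 7 + 6 + 3.5 + 6 = 29.5 kilobases.
After the second batch: Gamma(136 + 215, 25 + 29.5) = Gamma(351, 109/2).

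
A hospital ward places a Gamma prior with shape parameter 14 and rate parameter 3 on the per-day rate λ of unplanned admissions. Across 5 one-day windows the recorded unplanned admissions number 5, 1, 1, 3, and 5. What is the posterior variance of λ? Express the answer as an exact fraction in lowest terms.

29/64

Total count: 5 + 1 + 1 + 3 + 5 = 15.
Total exposure: 5 days.
The Gamma prior is conjugate for the Poisson rate, so λ | data ~ Gamma(14+15, 3+5) = Gamma(29, 8).
Posterior variance = α'/β'² = 29/64.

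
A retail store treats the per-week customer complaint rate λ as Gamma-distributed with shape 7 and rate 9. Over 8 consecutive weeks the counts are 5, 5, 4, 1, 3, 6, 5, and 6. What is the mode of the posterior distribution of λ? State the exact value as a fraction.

Total count: 5 + 5 + 4 + 1 + 3 + 6 + 5 + 6 = 35.
Total exposure: 8 weeks.
Gamma(α, β) with Poisson data over total exposure Σt gives posterior Gamma(α+Σx, β+Σt) = Gamma(42, 17).
Posterior mode = (α'−1)/β' = 41/17.

41/17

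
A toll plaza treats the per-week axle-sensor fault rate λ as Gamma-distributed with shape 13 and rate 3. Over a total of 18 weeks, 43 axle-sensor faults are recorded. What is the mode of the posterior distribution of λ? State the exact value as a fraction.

Total count 43 over total exposure 18 weeks.
Conjugate update: add total count to the shape and total exposure to the rate, giving Gamma(56, 21).
Posterior mode = (α'−1)/β' = 55/21.

55/21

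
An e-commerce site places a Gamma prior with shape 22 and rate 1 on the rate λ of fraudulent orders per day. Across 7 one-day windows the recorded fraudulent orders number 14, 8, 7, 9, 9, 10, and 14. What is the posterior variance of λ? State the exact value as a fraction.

93/64

Total count: 14 + 8 + 7 + 9 + 9 + 10 + 14 = 71.
Total exposure: 7 days.
The Gamma prior is conjugate for the Poisson rate, so λ | data ~ Gamma(22+71, 1+7) = Gamma(93, 8).
Posterior variance = α'/β'² = 93/64.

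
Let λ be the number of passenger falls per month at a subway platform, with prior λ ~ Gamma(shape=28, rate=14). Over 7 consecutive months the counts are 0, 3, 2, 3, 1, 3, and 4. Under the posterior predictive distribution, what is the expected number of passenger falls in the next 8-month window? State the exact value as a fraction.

Total count: 0 + 3 + 2 + 3 + 1 + 3 + 4 = 16.
Total exposure: 7 months.
Conjugate update: add total count to the shape and total exposure to the rate, giving Gamma(44, 21).
Predictive mean over an 8-month window = T·E[λ|data] = 8·44/21 = 352/21.

352/21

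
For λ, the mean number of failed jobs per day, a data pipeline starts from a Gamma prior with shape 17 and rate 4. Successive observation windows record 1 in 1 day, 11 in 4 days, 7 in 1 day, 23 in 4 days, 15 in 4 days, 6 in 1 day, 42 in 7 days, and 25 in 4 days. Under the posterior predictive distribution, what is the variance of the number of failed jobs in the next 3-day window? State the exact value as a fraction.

1617/100

Total count: 1 + 11 + 7 + 23 + 15 + 6 + 42 + 25 = 130.
Total exposure: 1 + 4 + 1 + 4 + 4 + 1 + 7 + 4 = 26 days.
Posterior: α' = 17 + 130 = 147, β' = 4 + 26 = 30.
The posterior predictive for a window of length T is Negative Binomial with variance T·α'·(β'+T)/β'² = 3·147·33/900 = 1617/100.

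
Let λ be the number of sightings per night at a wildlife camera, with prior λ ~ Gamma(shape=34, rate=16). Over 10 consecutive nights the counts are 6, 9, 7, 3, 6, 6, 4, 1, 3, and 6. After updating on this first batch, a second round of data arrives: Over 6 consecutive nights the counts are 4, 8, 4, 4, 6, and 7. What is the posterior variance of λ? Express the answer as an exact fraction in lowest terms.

Total count: 6 + 9 + 7 + 3 + 6 + 6 + 4 + 1 + 3 + 6 = 51.
Total exposure: 10 nights.
After the first batch: Gamma(34 + 51, 16 + 10) = Gamma(85, 26).
Total count: 4 + 8 + 4 + 4 + 6 + 7 = 33.
Total exposure: 6 nights.
After the second batch: Gamma(85 + 33, 26 + 6) = Gamma(118, 32).
Posterior variance = α'/β'² = 118/1024 = 59/512.

59/512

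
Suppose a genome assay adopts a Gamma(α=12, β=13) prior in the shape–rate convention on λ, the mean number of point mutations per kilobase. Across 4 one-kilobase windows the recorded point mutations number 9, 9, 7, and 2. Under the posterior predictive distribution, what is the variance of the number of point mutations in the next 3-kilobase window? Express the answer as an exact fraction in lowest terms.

Total count: 9 + 9 + 7 + 2 = 27.
Total exposure: 4 kilobases.
By Gamma–Poisson conjugacy, the posterior is Gamma(α + Σx, β + Σt) = Gamma(12 + 27, 13 + 4) = Gamma(39, 17).
The posterior predictive for a window of length T is Negative Binomial with variance T·α'·(β'+T)/β'² = 3·39·20/289 = 2340/289.

2340/289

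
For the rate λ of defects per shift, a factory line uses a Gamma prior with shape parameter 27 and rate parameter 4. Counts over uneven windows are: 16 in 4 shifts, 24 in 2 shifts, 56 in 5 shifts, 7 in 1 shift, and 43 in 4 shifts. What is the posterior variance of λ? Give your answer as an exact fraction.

173/400

Total count: 16 + 24 + 56 + 7 + 43 = 146.
Total exposure: 4 + 2 + 5 + 1 + 4 = 16 shifts.
By Gamma–Poisson conjugacy, the posterior is Gamma(α + Σx, β + Σt) = Gamma(27 + 146, 4 + 16) = Gamma(173, 20).
Posterior variance = α'/β'² = 173/400.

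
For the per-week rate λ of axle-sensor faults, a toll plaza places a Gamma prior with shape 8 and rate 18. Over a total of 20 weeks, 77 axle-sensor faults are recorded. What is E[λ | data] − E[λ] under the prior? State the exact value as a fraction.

613/342

Total count 77 over total exposure 20 weeks.
Gamma(α, β) with Poisson data over total exposure Σt gives posterior Gamma(α+Σx, β+Σt) = Gamma(85, 38).
Posterior mean = 85/38 = 85/38; prior mean = 8/18 = 4/9. Difference = 85/38 − 4/9 = 613/342.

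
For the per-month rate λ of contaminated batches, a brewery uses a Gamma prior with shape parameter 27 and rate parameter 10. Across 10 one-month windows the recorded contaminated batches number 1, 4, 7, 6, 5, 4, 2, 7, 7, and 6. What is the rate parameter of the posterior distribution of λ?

20

Total count: 1 + 4 + 7 + 6 + 5 + 4 + 2 + 7 + 7 + 6 = 49.
Total exposure: 10 months.
By Gamma–Poisson conjugacy, the posterior is Gamma(α + Σx, β + Σt) = Gamma(27 + 49, 10 + 10) = Gamma(76, 20).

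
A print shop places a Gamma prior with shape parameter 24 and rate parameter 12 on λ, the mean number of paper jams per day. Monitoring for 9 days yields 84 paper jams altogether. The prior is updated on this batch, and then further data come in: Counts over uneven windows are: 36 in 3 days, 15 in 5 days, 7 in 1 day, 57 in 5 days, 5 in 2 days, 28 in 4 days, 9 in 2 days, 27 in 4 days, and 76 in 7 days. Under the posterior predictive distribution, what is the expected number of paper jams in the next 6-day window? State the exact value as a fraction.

Total count 84 over total exposure 9 days.
After the first batch: Gamma(24 + 84, 12 + 9) = Gamma(108, 21).
Total count: 36 + 15 + 7 + 57 + 5 + 28 + 9 + 27 + 76 = 260.
Total exposure: 3 + 5 + 1 + 5 + 2 + 4 + 2 + 4 + 7 = 33 days.
After the second batch: Gamma(108 + 260, 21 + 33) = Gamma(368, 54).
Predictive mean over a 6-day window = T·E[λ|data] = 6·368/54 = 368/9.

368/9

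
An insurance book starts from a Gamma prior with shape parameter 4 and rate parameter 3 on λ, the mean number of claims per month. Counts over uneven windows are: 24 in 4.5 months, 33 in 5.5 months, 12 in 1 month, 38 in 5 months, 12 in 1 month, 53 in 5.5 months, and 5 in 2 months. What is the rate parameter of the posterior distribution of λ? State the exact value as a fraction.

Total count: 24 + 33 + 12 + 38 + 12 + 53 + 5 = 177.
Total exposure: 4.5 + 5.5 + 1 + 5 + 1 + 5.5 + 2 = 24.5 months.
Gamma(α, β) with Poisson data over total exposure Σt gives posterior Gamma(α+Σx, β+Σt) = Gamma(181, 55/2).

55/2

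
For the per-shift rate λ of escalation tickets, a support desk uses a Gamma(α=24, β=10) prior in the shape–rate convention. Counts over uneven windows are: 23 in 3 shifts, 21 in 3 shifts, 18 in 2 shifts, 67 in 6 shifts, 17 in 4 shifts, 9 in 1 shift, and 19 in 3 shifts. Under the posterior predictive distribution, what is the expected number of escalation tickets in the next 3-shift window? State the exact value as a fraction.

Total count: 23 + 21 + 18 + 67 + 17 + 9 + 19 = 174.
Total exposure: 3 + 3 + 2 + 6 + 4 + 1 + 3 = 22 shifts.
By Gamma–Poisson conjugacy, the posterior is Gamma(α + Σx, β + Σt) = Gamma(24 + 174, 10 + 22) = Gamma(198, 32).
Predictive mean over a 3-shift window = T·E[λ|data] = 3·198/32 = 297/16.

297/16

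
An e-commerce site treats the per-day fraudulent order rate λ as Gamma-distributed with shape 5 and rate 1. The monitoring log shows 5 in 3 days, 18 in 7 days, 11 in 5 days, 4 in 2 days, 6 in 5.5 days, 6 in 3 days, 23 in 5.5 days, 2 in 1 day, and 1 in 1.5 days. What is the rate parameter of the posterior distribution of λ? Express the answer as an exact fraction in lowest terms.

69/2

Total count: 5 + 18 + 11 + 4 + 6 + 6 + 23 + 2 + 1 = 76.
Total exposure: 3 + 7 + 5 + 2 + 5.5 + 3 + 5.5 + 1 + 1.5 = 33.5 days.
Posterior: α' = 5 + 76 = 81, β' = 1 + 33.5 = 69/2.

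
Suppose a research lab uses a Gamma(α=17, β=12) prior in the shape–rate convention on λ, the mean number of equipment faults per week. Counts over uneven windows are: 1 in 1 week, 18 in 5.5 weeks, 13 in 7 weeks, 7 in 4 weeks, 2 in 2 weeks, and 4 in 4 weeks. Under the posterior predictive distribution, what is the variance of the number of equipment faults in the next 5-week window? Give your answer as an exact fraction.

50220/5041

Total count: 1 + 18 + 13 + 7 + 2 + 4 = 45.
Total exposure: 1 + 5.5 + 7 + 4 + 2 + 4 = 23.5 weeks.
The Gamma prior is conjugate for the Poisson rate, so λ | data ~ Gamma(17+45, 12+23.5) = Gamma(62, 71/2).
The posterior predictive for a window of length T is Negative Binomial with variance T·α'·(β'+T)/β'² = 5·62·(81/2)/(5041/4) = 50220/5041.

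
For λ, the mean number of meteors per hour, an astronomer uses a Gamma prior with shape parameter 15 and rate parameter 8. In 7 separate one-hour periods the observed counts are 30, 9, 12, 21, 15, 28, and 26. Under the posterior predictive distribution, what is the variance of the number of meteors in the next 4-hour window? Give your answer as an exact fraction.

Total count: 30 + 9 + 12 + 21 + 15 + 28 + 26 = 141.
Total exposure: 7 hours.
The Gamma prior is conjugate for the Poisson rate, so λ | data ~ Gamma(15+141, 8+7) = Gamma(156, 15).
The posterior predictive for a window of length T is Negative Binomial with variance T·α'·(β'+T)/β'² = 4·156·19/225 = 3952/75.

3952/75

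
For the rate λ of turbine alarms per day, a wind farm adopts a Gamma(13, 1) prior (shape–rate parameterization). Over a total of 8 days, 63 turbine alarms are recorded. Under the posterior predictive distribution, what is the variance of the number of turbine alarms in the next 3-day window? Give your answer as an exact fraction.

304/9

Total count 63 over total exposure 8 days.
Posterior: α' = 13 + 63 = 76, β' = 1 + 8 = 9.
The posterior predictive for a window of length T is Negative Binomial with variance T·α'·(β'+T)/β'² = 3·76·12/81 = 304/9.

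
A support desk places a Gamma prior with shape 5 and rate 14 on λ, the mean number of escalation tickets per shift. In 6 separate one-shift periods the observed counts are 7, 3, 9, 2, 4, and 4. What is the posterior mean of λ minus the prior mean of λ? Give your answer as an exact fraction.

Total count: 7 + 3 + 9 + 2 + 4 + 4 = 29.
Total exposure: 6 shifts.
Conjugate update: add total count to the shape and total exposure to the rate, giving Gamma(34, 20).
Posterior mean = 34/20 = 17/10; prior mean = 5/14 = 5/14. Difference = 17/10 − 5/14 = 47/35.

47/35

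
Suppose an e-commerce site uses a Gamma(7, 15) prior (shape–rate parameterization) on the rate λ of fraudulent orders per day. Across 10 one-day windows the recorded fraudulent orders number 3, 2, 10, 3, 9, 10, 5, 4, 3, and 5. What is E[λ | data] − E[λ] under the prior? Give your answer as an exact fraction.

Total count: 3 + 2 + 10 + 3 + 9 + 10 + 5 + 4 + 3 + 5 = 54.
Total exposure: 10 days.
Conjugate update: add total count to the shape and total exposure to the rate, giving Gamma(61, 25).
Posterior mean = 61/25 = 61/25; prior mean = 7/15 = 7/15. Difference = 61/25 − 7/15 = 148/75.

148/75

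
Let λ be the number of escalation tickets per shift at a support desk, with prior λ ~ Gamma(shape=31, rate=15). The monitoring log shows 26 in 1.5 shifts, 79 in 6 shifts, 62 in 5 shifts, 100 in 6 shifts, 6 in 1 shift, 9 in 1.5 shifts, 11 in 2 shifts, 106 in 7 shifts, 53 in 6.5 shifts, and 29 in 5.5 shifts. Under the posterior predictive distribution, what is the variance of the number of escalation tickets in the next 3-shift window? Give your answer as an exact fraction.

10240/361

Total count: 26 + 79 + 62 + 100 + 6 + 9 + 11 + 106 + 53 + 29 = 481.
Total exposure: 1.5 + 6 + 5 + 6 + 1 + 1.5 + 2 + 7 + 6.5 + 5.5 = 42 shifts.
Posterior: α' = 31 + 481 = 512, β' = 15 + 42 = 57.
The posterior predictive for a window of length T is Negative Binomial with variance T·α'·(β'+T)/β'² = 3·512·60/3249 = 10240/361.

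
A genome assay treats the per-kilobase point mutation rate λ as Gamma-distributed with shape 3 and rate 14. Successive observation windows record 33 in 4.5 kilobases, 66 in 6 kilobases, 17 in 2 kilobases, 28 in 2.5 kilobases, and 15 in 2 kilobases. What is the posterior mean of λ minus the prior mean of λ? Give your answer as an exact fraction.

Total count: 33 + 66 + 17 + 28 + 15 = 159.
Total exposure: 4.5 + 6 + 2 + 2.5 + 2 = 17 kilobases.
Gamma(α, β) with Poisson data over total exposure Σt gives posterior Gamma(α+Σx, β+Σt) = Gamma(162, 31).
Posterior mean = 162/31 = 162/31; prior mean = 3/14 = 3/14. Difference = 162/31 − 3/14 = 2175/434.

2175/434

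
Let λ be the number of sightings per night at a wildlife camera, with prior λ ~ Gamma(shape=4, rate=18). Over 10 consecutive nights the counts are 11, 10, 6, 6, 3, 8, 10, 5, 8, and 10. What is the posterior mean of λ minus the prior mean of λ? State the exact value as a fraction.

Total count: 11 + 10 + 6 + 6 + 3 + 8 + 10 + 5 + 8 + 10 = 77.
Total exposure: 10 nights.
Posterior: α' = 4 + 77 = 81, β' = 18 + 10 = 28.
Posterior mean = 81/28 = 81/28; prior mean = 4/18 = 2/9. Difference = 81/28 − 2/9 = 673/252.

673/252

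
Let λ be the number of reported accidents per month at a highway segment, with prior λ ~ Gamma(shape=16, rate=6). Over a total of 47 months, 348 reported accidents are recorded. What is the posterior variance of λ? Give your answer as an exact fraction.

364/2809

Total count 348 over total exposure 47 months.
Posterior: α' = 16 + 348 = 364, β' = 6 + 47 = 53.
Posterior variance = α'/β'² = 364/2809.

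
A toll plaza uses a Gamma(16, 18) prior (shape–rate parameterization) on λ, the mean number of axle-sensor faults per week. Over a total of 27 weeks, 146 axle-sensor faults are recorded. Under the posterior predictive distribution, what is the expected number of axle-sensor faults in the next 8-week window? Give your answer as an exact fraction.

Total count 146 over total exposure 27 weeks.
Posterior: α' = 16 + 146 = 162, β' = 18 + 27 = 45.
Predictive mean over an 8-week window = T·E[λ|data] = 8·162/45 = 144/5.

144/5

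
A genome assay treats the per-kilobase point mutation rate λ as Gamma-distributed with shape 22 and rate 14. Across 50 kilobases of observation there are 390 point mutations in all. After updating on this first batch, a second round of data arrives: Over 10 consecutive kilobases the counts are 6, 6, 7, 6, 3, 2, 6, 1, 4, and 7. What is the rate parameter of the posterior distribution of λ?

Total count 390 over total exposure 50 kilobases.
After the first batch: Gamma(22 + 390, 14 + 50) = Gamma(412, 64).
Total count: 6 + 6 + 7 + 6 + 3 + 2 + 6 + 1 + 4 + 7 = 48.
Total exposure: 10 kilobases.
After the second batch: Gamma(412 + 48, 64 + 10) = Gamma(460, 74).

74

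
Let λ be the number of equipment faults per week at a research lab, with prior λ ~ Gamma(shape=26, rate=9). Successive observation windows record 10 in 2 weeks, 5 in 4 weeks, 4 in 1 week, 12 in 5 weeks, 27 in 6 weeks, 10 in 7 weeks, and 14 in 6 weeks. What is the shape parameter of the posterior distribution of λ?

Total count: 10 + 5 + 4 + 12 + 27 + 10 + 14 = 82.
Total exposure: 2 + 4 + 1 + 5 + 6 + 7 + 6 = 31 weeks.
The Gamma prior is conjugate for the Poisson rate, so λ | data ~ Gamma(26+82, 9+31) = Gamma(108, 40).

108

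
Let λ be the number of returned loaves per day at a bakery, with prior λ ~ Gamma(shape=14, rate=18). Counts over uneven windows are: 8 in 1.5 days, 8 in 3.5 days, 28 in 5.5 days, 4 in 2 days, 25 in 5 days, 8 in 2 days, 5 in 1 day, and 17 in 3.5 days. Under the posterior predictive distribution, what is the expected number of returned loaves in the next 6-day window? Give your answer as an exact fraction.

117/7

Total count: 8 + 8 + 28 + 4 + 25 + 8 + 5 + 17 = 103.
Total exposure: 1.5 + 3.5 + 5.5 + 2 + 5 + 2 + 1 + 3.5 = 24 days.
Posterior: α' = 14 + 103 = 117, β' = 18 + 24 = 42.
Predictive mean over a 6-day window = T·E[λ|data] = 6·117/42 = 117/7.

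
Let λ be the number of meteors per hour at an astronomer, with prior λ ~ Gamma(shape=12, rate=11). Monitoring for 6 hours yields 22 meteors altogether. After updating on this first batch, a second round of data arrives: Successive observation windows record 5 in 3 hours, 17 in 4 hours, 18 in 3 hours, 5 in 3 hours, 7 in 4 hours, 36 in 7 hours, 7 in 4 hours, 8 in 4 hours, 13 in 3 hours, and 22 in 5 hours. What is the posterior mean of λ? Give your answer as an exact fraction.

Total count 22 over total exposure 6 hours.
After the first batch: Gamma(12 + 22, 11 + 6) = Gamma(34, 17).
Total count: 5 + 17 + 18 + 5 + 7 + 36 + 7 + 8 + 13 + 22 = 138.
Total exposure: 3 + 4 + 3 + 3 + 4 + 7 + 4 + 4 + 3 + 5 = 40 hours.
After the second batch: Gamma(34 + 138, 17 + 40) = Gamma(172, 57).
Posterior mean = α'/β' = 172/57.

172/57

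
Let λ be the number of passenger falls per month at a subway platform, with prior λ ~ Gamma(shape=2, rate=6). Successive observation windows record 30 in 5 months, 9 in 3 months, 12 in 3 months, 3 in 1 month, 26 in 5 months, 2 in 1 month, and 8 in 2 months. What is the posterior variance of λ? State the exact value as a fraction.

23/169

Total count: 30 + 9 + 12 + 3 + 26 + 2 + 8 = 90.
Total exposure: 5 + 3 + 3 + 1 + 5 + 1 + 2 = 20 months.
Posterior: α' = 2 + 90 = 92, β' = 6 + 20 = 26.
Posterior variance = α'/β'² = 92/676 = 23/169.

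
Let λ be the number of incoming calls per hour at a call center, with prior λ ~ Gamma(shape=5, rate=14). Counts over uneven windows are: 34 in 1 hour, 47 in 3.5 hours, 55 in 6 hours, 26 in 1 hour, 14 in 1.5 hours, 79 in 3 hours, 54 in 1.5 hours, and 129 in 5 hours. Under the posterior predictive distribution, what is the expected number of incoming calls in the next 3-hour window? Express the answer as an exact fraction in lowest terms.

Total count: 34 + 47 + 55 + 26 + 14 + 79 + 54 + 129 = 438.
Total exposure: 1 + 3.5 + 6 + 1 + 1.5 + 3 + 1.5 + 5 = 22.5 hours.
Posterior: α' = 5 + 438 = 443, β' = 14 + 22.5 = 73/2.
Predictive mean over a 3-hour window = T·E[λ|data] = 3·443/(73/2) = 2658/73.

2658/73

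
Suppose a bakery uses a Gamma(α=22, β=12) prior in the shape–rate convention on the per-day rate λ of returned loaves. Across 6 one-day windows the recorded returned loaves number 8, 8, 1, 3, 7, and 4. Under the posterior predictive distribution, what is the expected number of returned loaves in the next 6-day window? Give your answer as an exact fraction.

Total count: 8 + 8 + 1 + 3 + 7 + 4 = 31.
Total exposure: 6 days.
Conjugate update: add total count to the shape and total exposure to the rate, giving Gamma(53, 18).
Predictive mean over a 6-day window = T·E[λ|data] = 6·53/18 = 53/3.

53/3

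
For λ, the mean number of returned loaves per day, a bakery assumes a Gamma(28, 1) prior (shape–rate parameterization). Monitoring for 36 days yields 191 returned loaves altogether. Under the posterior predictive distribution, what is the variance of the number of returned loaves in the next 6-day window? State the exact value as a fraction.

Total count 191 over total exposure 36 days.
The Gamma prior is conjugate for the Poisson rate, so λ | data ~ Gamma(28+191, 1+36) = Gamma(219, 37).
The posterior predictive for a window of length T is Negative Binomial with variance T·α'·(β'+T)/β'² = 6·219·43/1369 = 56502/1369.

56502/1369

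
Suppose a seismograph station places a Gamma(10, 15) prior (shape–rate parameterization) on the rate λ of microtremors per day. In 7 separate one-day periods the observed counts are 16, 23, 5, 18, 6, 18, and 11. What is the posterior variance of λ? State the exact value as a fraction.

107/484

Total count: 16 + 23 + 5 + 18 + 6 + 18 + 11 = 97.
Total exposure: 7 days.
Posterior: α' = 10 + 97 = 107, β' = 15 + 7 = 22.
Posterior variance = α'/β'² = 107/484.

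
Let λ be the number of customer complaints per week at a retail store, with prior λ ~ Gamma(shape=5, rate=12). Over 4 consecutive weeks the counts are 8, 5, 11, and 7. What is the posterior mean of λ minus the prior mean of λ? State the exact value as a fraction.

11/6

Total count: 8 + 5 + 11 + 7 = 31.
Total exposure: 4 weeks.
Conjugate update: add total count to the shape and total exposure to the rate, giving Gamma(36, 16).
Posterior mean = 36/16 = 9/4; prior mean = 5/12 = 5/12. Difference = 9/4 − 5/12 = 11/6.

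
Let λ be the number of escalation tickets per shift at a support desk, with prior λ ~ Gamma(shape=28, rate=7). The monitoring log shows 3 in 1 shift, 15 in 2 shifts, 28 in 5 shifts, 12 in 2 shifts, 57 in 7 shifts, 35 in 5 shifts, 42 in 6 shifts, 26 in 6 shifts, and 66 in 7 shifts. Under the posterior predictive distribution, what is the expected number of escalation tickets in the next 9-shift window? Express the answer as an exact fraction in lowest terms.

Total count: 3 + 15 + 28 + 12 + 57 + 35 + 42 + 26 + 66 = 284.
Total exposure: 1 + 2 + 5 + 2 + 7 + 5 + 6 + 6 + 7 = 41 shifts.
Posterior: α' = 28 + 284 = 312, β' = 7 + 41 = 48.
Predictive mean over a 9-shift window = T·E[λ|data] = 9·312/48 = 117/2.

117/2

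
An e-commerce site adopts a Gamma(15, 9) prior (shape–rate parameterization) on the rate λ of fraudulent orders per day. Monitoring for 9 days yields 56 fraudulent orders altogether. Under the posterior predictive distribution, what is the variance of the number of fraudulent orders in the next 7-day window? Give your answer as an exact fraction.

Total count 56 over total exposure 9 days.
The Gamma prior is conjugate for the Poisson rate, so λ | data ~ Gamma(15+56, 9+9) = Gamma(71, 18).
The posterior predictive for a window of length T is Negative Binomial with variance T·α'·(β'+T)/β'² = 7·71·25/324 = 12425/324.

12425/324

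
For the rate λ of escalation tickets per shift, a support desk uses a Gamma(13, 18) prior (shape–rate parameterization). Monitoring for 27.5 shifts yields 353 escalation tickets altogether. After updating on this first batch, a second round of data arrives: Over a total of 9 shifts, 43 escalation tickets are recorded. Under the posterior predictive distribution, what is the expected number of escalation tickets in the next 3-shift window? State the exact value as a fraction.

2454/109

Total count 353 over total exposure 27.5 shifts.
After the first batch: Gamma(13 + 353, 18 + 27.5) = Gamma(366, 91/2).
Total count 43 over total exposure 9 shifts.
After the second batch: Gamma(366 + 43, 91/2 + 9) = Gamma(409, 109/2).
Predictive mean over a 3-shift window = T·E[λ|data] = 3·409/(109/2) = 2454/109.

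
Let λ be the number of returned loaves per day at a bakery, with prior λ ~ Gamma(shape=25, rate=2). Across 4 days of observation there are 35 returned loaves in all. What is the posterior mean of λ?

10

Total count 35 over total exposure 4 days.
Conjugate update: add total count to the shape and total exposure to the rate, giving Gamma(60, 6).
Posterior mean = α'/β' = 60/6 = 10.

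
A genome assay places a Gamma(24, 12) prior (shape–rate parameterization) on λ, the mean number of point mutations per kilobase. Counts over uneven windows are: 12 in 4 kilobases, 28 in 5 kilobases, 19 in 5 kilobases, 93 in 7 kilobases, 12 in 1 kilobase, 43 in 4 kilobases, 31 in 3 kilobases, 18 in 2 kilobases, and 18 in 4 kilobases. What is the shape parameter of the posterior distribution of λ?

Total count: 12 + 28 + 19 + 93 + 12 + 43 + 31 + 18 + 18 = 274.
Total exposure: 4 + 5 + 5 + 7 + 1 + 4 + 3 + 2 + 4 = 35 kilobases.
Posterior: α' = 24 + 274 = 298, β' = 12 + 35 = 47.

298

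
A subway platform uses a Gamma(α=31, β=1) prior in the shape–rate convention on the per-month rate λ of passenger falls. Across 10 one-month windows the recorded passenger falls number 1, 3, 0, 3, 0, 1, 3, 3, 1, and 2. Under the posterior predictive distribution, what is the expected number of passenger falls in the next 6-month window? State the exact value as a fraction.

Total count: 1 + 3 + 0 + 3 + 0 + 1 + 3 + 3 + 1 + 2 = 17.
Total exposure: 10 months.
Posterior: α' = 31 + 17 = 48, β' = 1 + 10 = 11.
Predictive mean over a 6-month window = T·E[λ|data] = 6·48/11 = 288/11.

288/11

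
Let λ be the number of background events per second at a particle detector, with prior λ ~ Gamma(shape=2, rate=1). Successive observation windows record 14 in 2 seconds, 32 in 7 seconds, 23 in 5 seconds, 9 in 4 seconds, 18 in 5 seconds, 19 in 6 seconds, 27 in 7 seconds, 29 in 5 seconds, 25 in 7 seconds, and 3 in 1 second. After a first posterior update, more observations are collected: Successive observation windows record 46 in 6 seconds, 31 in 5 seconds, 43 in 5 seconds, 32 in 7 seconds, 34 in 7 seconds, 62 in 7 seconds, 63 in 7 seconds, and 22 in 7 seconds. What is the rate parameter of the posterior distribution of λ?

101

Total count: 14 + 32 + 23 + 9 + 18 + 19 + 27 + 29 + 25 + 3 = 199.
Total exposure: 2 + 7 + 5 + 4 + 5 + 6 + 7 + 5 + 7 + 1 = 49 seconds.
After the first batch: Gamma(2 + 199, 1 + 49) = Gamma(201, 50).
Total count: 46 + 31 + 43 + 32 + 34 + 62 + 63 + 22 = 333.
Total exposure: 6 + 5 + 5 + 7 + 7 + 7 + 7 + 7 = 51 seconds.
After the second batch: Gamma(201 + 333, 50 + 51) = Gamma(534, 101).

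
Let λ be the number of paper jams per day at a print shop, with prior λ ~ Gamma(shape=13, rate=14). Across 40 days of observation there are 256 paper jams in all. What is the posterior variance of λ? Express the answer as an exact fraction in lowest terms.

Total count 256 over total exposure 40 days.
The Gamma prior is conjugate for the Poisson rate, so λ | data ~ Gamma(13+256, 14+40) = Gamma(269, 54).
Posterior variance = α'/β'² = 269/2916.

269/2916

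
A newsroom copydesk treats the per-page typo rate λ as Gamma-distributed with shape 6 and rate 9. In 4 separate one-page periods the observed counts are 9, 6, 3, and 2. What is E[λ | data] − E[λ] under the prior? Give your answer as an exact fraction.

Total count: 9 + 6 + 3 + 2 = 20.
Total exposure: 4 pages.
Posterior: α' = 6 + 20 = 26, β' = 9 + 4 = 13.
Posterior mean = 26/13 = 2; prior mean = 6/9 = 2/3. Difference = 2 − 2/3 = 4/3.

4/3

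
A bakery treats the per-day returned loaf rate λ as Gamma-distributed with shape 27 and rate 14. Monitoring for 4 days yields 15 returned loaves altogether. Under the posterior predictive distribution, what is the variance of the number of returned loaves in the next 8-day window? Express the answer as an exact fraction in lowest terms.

Total count 15 over total exposure 4 days.
Posterior: α' = 27 + 15 = 42, β' = 14 + 4 = 18.
The posterior predictive for a window of length T is Negative Binomial with variance T·α'·(β'+T)/β'² = 8·42·26/324 = 728/27.

728/27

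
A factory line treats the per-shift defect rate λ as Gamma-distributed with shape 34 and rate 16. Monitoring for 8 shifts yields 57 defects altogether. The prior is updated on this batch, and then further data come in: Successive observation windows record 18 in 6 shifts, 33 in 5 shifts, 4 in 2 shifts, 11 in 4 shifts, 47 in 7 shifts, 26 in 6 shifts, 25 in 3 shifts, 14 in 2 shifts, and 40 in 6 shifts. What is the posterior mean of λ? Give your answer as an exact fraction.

309/65

Total count 57 over total exposure 8 shifts.
After the first batch: Gamma(34 + 57, 16 + 8) = Gamma(91, 24).
Total count: 18 + 33 + 4 + 11 + 47 + 26 + 25 + 14 + 40 = 218.
Total exposure: 6 + 5 + 2 + 4 + 7 + 6 + 3 + 2 + 6 = 41 shifts.
After the second batch: Gamma(91 + 218, 24 + 41) = Gamma(309, 65).
Posterior mean = α'/β' = 309/65.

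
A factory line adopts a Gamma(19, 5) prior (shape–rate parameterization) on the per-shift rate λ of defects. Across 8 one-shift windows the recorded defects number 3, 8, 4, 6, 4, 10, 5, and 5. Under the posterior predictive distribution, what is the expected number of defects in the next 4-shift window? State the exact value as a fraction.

256/13

Total count: 3 + 8 + 4 + 6 + 4 + 10 + 5 + 5 = 45.
Total exposure: 8 shifts.
Gamma(α, β) with Poisson data over total exposure Σt gives posterior Gamma(α+Σx, β+Σt) = Gamma(64, 13).
Predictive mean over a 4-shift window = T·E[λ|data] = 4·64/13 = 256/13.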